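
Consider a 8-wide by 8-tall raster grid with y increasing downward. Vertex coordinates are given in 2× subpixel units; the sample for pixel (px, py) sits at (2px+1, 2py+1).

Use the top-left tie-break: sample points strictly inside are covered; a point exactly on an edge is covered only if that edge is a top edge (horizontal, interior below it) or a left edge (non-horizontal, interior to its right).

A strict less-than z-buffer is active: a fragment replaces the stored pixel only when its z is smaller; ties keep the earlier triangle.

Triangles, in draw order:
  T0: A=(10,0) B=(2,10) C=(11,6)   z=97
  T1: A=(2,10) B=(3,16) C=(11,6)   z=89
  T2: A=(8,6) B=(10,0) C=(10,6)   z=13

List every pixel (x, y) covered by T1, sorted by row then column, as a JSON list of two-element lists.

T0:
  2·area = 58  (B↔C swapped to make it positive)
  edge (10, 0)→(11, 6): d=(1,6) right/bottom  bias=-1
  edge (11, 6)→(2, 10): d=(-9,4) right/bottom  bias=-1
  edge (2, 10)→(10, 0): d=(8,-10) top-left  bias=+0
    (4,1)@(9, 3): e=[9,35,14] → X
    (5,1)@(11, 3): e=[-3,27,34] → .
    (3,2)@(7, 5): e=[23,25,10] → X
    (5,2)@(11, 5): e=[-1,9,50] → .
    (2,3)@(5, 7): e=[37,15,6] → X
    (4,3)@(9, 7): e=[13,-1,46] → .
    (1,4)@(3, 9): e=[51,5,2] → X
    (2,4)@(5, 9): e=[39,-3,22] → .
    (3,4)@(7, 9): e=[27,-11,42] → .
    (1,5)@(3, 11): e=[53,-13,18] → .
  covered (6 px):
    . . . . . . . .
    . . . . X . . .
    . . . X X . . .
    . . X X . . . .
    . X . . . . . .
    . . . . . . . .
    . . . . . . . .
    . . . . . . . .
T1:
  2·area = 58  (B↔C swapped to make it positive)
  edge (2, 10)→(11, 6): d=(9,-4) top-left  bias=+0
  edge (11, 6)→(3, 16): d=(-8,10) right/bottom  bias=-1
  edge (3, 16)→(2, 10): d=(-1,-6) top-left  bias=+0
    (7,0)@(15, 1): e=[-29,0,87] → .  [on edge]
    (4,3)@(9, 7): e=[1,12,45] → X
    (5,3)@(11, 7): e=[9,-8,57] → .
    (2,4)@(5, 9): e=[3,36,19] → X
    (3,4)@(7, 9): e=[11,16,31] → X
    (4,4)@(9, 9): e=[19,-4,43] → .
    (1,5)@(3, 11): e=[13,40,5] → X
    (3,5)@(7, 11): e=[29,0,29] → .  [on edge]
    (1,6)@(3, 13): e=[31,24,3] → X
    (3,6)@(7, 13): e=[47,-16,27] → .
    (1,7)@(3, 15): e=[49,8,1] → X
    (2,7)@(5, 15): e=[57,-12,13] → .
  covered (8 px):
    . . . . . . . .
    . . . . . . . .
    . . . . . . . .
    . . . . X . . .
    . . X X . . . .
    . X X . . . . .
    . X X . . . . .
    . X . . . . . .
T2:
  2·area = 12
  edge (8, 6)→(10, 0): d=(2,-6) top-left  bias=+0
  edge (10, 0)→(10, 6): d=(0,6) right/bottom  bias=-1
  edge (10, 6)→(8, 6): d=(-2,0) right/bottom  bias=-1
    (4,1)@(9, 3): e=[0,6,6] → X  [on edge]
    (5,1)@(11, 3): e=[12,-6,6] → .
    (4,2)@(9, 5): e=[4,6,2] → X
    (5,2)@(11, 5): e=[16,-6,2] → .
    (4,3)@(9, 7): e=[8,6,-2] → .
    (3,4)@(7, 9): e=[0,18,-6] → .  [on edge]
    (2,7)@(5, 15): e=[0,30,-18] → .  [on edge]
  covered (2 px):
    . . . . . . . .
    . . . . X . . .
    . . . . X . . .
    . . . . . . . .
    . . . . . . . .
    . . . . . . . .
    . . . . . . . .
    . . . . . . . .

Final: [[4,3],[2,4],[3,4],[1,5],[2,5],[1,6],[2,6],[1,7]]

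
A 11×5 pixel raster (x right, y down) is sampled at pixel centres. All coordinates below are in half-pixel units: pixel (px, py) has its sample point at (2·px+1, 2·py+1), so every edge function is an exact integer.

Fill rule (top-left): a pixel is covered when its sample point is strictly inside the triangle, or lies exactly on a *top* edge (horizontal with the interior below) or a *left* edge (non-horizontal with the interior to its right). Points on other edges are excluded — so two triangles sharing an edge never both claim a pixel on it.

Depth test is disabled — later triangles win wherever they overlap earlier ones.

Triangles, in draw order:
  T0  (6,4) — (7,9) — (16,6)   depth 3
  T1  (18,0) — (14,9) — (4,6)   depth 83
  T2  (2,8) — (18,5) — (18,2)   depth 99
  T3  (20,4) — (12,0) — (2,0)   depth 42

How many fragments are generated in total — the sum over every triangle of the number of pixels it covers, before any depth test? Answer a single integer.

T0:
  2·area = 48  (B↔C swapped to make it positive)
  edge (6, 4)→(16, 6): d=(10,2) right/bottom  bias=-1
  edge (16, 6)→(7, 9): d=(-9,3) right/bottom  bias=-1
  edge (7, 9)→(6, 4): d=(-1,-5) top-left  bias=+0
    (0,1)@(1, 3): e=[0,72,-24] → ·  [on edge]
    (3,2)@(7, 5): e=[8,36,4] → #
    (4,2)@(9, 5): e=[4,30,14] → #
    (5,2)@(11, 5): e=[0,24,24] → ·  [on edge]
    (9,2)@(19, 5): e=[-16,0,64] → ·  [on edge]
    (3,3)@(7, 7): e=[28,18,2] → #
    (5,3)@(11, 7): e=[20,6,22] → #
    (6,3)@(13, 7): e=[16,0,32] → ·  [on edge]
    (10,3)@(21, 7): e=[0,-24,72] → ·  [on edge]
    (3,4)@(7, 9): e=[48,0,0] → ·  [on edge]
    (4,4)@(9, 9): e=[44,-6,10] → ·
    (5,4)@(11, 9): e=[40,-12,20] → ·
  covered (5 px):
    · · · · · · · · · · ·
    · · · · · · · · · · ·
    · · · # # · · · · · ·
    · · · # # # · · · · ·
    · · · · · · · · · · ·
T1:
  2·area = 102
  edge (18, 0)→(14, 9): d=(-4,9) right/bottom  bias=-1
  edge (14, 9)→(4, 6): d=(-10,-3) top-left  bias=+0
  edge (4, 6)→(18, 0): d=(14,-6) top-left  bias=+0
    (8,0)@(17, 1): e=[5,89,8] → #
    (9,0)@(19, 1): e=[-13,95,20] → ·
    (5,1)@(11, 3): e=[51,51,0] → #  [on edge]
    (6,1)@(13, 3): e=[33,57,12] → #
    (7,1)@(15, 3): e=[15,63,24] → #
    (8,1)@(17, 3): e=[-3,69,36] → ·
    (3,2)@(7, 5): e=[79,19,4] → #
    (4,2)@(9, 5): e=[61,25,16] → #
    (8,2)@(17, 5): e=[-11,49,64] → ·
    (3,3)@(7, 7): e=[71,-1,32] → ·
    (4,3)@(9, 7): e=[53,5,44] → #
    (7,3)@(15, 7): e=[-1,23,80] → ·
  covered (12 px):
    · · · · · · · · # · ·
    · · · · · # # # · · ·
    · · · # # # # # · · ·
    · · · · # # # · · · ·
    · · · · · · · · · · ·
T2:
  2·area = 48  (B↔C swapped to make it positive)
  edge (2, 8)→(18, 2): d=(16,-6) top-left  bias=+0
  edge (18, 2)→(18, 5): d=(0,3) right/bottom  bias=-1
  edge (18, 5)→(2, 8): d=(-16,3) right/bottom  bias=-1
    (8,1)@(17, 3): e=[10,3,35] → #
    (9,1)@(19, 3): e=[22,-3,29] → ·
    (5,2)@(11, 5): e=[6,21,21] → #
    (6,2)@(13, 5): e=[18,15,15] → #
    (7,2)@(15, 5): e=[30,9,9] → #
    (9,2)@(19, 5): e=[54,-3,-3] → ·
    (2,3)@(5, 7): e=[2,39,7] → #
    (3,3)@(7, 7): e=[14,33,1] → #
    (4,3)@(9, 7): e=[26,27,-5] → ·
    (5,3)@(11, 7): e=[38,21,-11] → ·
    (6,3)@(13, 7): e=[50,15,-17] → ·
    (7,3)@(15, 7): e=[62,9,-23] → ·
  covered (7 px):
    · · · · · · · · · · ·
    · · · · · · · · # · ·
    · · · · · # # # # · ·
    · · # # · · · · · · ·
    · · · · · · · · · · ·
T3:
  2·area = 40  (B↔C swapped to make it positive)
  edge (20, 4)→(2, 0): d=(-18,-4) top-left  bias=+0
  edge (2, 0)→(12, 0): d=(10,0) top-left  bias=+0
  edge (12, 0)→(20, 4): d=(8,4) right/bottom  bias=-1
    (3,0)@(7, 1): e=[2,10,28] → #
    (4,0)@(9, 1): e=[10,10,20] → #
    (5,0)@(11, 1): e=[18,10,12] → #
    (6,0)@(13, 1): e=[26,10,4] → #
    (7,0)@(15, 1): e=[34,10,-4] → ·
    (3,1)@(7, 3): e=[-34,30,44] → ·
    (4,1)@(9, 3): e=[-26,30,36] → ·
    (5,1)@(11, 3): e=[-18,30,28] → ·
    (6,1)@(13, 3): e=[-10,30,20] → ·
    (8,1)@(17, 3): e=[6,30,4] → #
    (9,1)@(19, 3): e=[14,30,-4] → ·
    (8,2)@(17, 5): e=[-30,50,20] → ·
  covered (5 px):
    · · · # # # # · · · ·
    · · · · · · · · # · ·
    · · · · · · · · · · ·
    · · · · · · · · · · ·
    · · · · · · · · · · ·

Answer: 29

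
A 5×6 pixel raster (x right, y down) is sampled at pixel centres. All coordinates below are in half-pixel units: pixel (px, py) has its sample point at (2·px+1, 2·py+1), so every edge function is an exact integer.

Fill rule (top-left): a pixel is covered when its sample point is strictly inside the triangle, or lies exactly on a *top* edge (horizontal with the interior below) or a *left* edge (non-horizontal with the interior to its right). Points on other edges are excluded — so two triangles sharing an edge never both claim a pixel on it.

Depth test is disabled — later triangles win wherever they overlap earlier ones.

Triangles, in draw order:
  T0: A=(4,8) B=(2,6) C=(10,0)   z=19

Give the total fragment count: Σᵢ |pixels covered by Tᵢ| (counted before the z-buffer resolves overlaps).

T0:
  2·area = 28
  edge (4, 8)→(2, 6): d=(-2,-2) top-left  bias=+0
  edge (2, 6)→(10, 0): d=(8,-6) top-left  bias=+0
  edge (10, 0)→(4, 8): d=(-6,8) right/bottom  bias=-1
    (4,0)@(9, 1): e=[24,2,2] → X
    (3,1)@(7, 3): e=[16,6,6] → X
    (4,1)@(9, 3): e=[20,18,-10] → .
    (0,2)@(1, 5): e=[0,-14,42] → .  [on edge]
    (2,2)@(5, 5): e=[8,10,10] → X
    (3,2)@(7, 5): e=[12,22,-6] → .
    (1,3)@(3, 7): e=[0,14,14] → X  [on edge]
    (2,3)@(5, 7): e=[4,26,-2] → .
    (1,4)@(3, 9): e=[-4,30,2] → .
    (2,4)@(5, 9): e=[0,42,-14] → .  [on edge]
    (3,5)@(7, 11): e=[0,70,-42] → .  [on edge]
  covered (4 px):
    . . . . X
    . . . X .
    . . X . .
    . X . . .
    . . . . .
    . . . . .

Result: 4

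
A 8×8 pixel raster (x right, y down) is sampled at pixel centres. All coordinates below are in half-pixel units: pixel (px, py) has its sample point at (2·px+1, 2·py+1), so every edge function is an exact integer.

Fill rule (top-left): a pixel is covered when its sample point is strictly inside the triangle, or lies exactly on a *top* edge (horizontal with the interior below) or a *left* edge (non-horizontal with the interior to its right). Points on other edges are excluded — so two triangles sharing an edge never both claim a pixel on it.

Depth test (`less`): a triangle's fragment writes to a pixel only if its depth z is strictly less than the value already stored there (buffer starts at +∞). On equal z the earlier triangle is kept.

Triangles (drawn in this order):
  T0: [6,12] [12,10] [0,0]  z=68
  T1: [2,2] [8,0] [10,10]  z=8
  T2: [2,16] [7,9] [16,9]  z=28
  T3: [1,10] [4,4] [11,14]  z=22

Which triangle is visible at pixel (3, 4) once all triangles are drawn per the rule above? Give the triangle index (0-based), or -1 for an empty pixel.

T0:
  2·area = 84  (B↔C swapped to make it positive)
  edge (6, 12)→(0, 0): d=(-6,-12) top-left  bias=+0
  edge (0, 0)→(12, 10): d=(12,10) right/bottom  bias=-1
  edge (12, 10)→(6, 12): d=(-6,2) right/bottom  bias=-1
    (0,0)@(1, 1): e=[6,2,76] → #
    (1,0)@(3, 1): e=[30,-18,72] → ·
    (0,1)@(1, 3): e=[-6,26,64] → ·
    (1,1)@(3, 3): e=[18,6,60] → #
    (2,1)@(5, 3): e=[42,-14,56] → ·
    (1,2)@(3, 5): e=[6,30,48] → #
    (2,2)@(5, 5): e=[30,10,44] → #
    (3,2)@(7, 5): e=[54,-10,40] → ·
    (1,3)@(3, 7): e=[-6,54,36] → ·
    (2,3)@(5, 7): e=[18,34,32] → #
    (3,3)@(7, 7): e=[42,14,28] → #
    (4,3)@(9, 7): e=[66,-6,24] → ·
    (7,4)@(15, 9): e=[126,-42,0] → ·  [on edge]
    (4,5)@(9, 11): e=[42,42,0] → ·  [on edge]
    (1,6)@(3, 13): e=[-42,126,0] → ·  [on edge]
  covered (10 px):
    # · · · · · · ·
    · # · · · · · ·
    · # # · · · · ·
    · · # # · · · ·
    · · # # # · · ·
    · · · # · · · ·
    · · · · · · · ·
    · · · · · · · ·
T1:
  2·area = 64
  edge (2, 2)→(8, 0): d=(6,-2) top-left  bias=+0
  edge (8, 0)→(10, 10): d=(2,10) right/bottom  bias=-1
  edge (10, 10)→(2, 2): d=(-8,-8) top-left  bias=+0
    (0,0)@(1, 1): e=[-8,72,0] → ·  [on edge]
    (2,0)@(5, 1): e=[0,32,32] → #  [on edge]
    (3,0)@(7, 1): e=[4,12,48] → #
    (4,0)@(9, 1): e=[8,-8,64] → ·
    (1,1)@(3, 3): e=[8,56,0] → #  [on edge]
    (4,1)@(9, 3): e=[20,-4,48] → ·
    (1,2)@(3, 5): e=[20,60,-16] → ·
    (2,2)@(5, 5): e=[24,40,0] → #  [on edge]
    (4,2)@(9, 5): e=[32,0,32] → ·  [on edge]
    (2,3)@(5, 7): e=[36,44,-16] → ·
    (3,3)@(7, 7): e=[40,24,0] → #  [on edge]
    (4,3)@(9, 7): e=[44,4,16] → #
    (4,4)@(9, 9): e=[56,8,0] → #  [on edge]
    (5,5)@(11, 11): e=[72,-8,0] → ·  [on edge]
    (6,6)@(13, 13): e=[88,-24,0] → ·  [on edge]
    (5,7)@(11, 15): e=[96,0,-32] → ·  [on edge]
    (7,7)@(15, 15): e=[104,-40,0] → ·  [on edge]
  covered (10 px):
    · · # # · · · ·
    · # # # · · · ·
    · · # # · · · ·
    · · · # # · · ·
    · · · · # · · ·
    · · · · · · · ·
    · · · · · · · ·
    · · · · · · · ·
T2:
  2·area = 63
  edge (2, 16)→(7, 9): d=(5,-7) top-left  bias=+0
  edge (7, 9)→(16, 9): d=(9,0) top-left  bias=+0
  edge (16, 9)→(2, 16): d=(-14,7) right/bottom  bias=-1
    (0,4)@(1, 9): e=[-42,0,105] → ·  [on edge]
    (1,4)@(3, 9): e=[-28,0,91] → ·  [on edge]
    (2,4)@(5, 9): e=[-14,0,77] → ·  [on edge]
    (3,4)@(7, 9): e=[0,0,63] → #  [on edge]
    (4,4)@(9, 9): e=[14,0,49] → #  [on edge]
    (5,4)@(11, 9): e=[28,0,35] → #  [on edge]
    (6,4)@(13, 9): e=[42,0,21] → #  [on edge]
    (7,4)@(15, 9): e=[56,0,7] → #  [on edge]
    (3,5)@(7, 11): e=[10,18,35] → #
    (6,5)@(13, 11): e=[52,18,-7] → ·
    (7,5)@(15, 11): e=[66,18,-21] → ·
    (2,6)@(5, 13): e=[6,36,21] → #
  covered (11 px):
    · · · · · · · ·
    · · · · · · · ·
    · · · · · · · ·
    · · · · · · · ·
    · · · # # # # #
    · · · # # # · ·
    · · # # · · · ·
    · # · · · · · ·
T3:
  2·area = 72
  edge (1, 10)→(4, 4): d=(3,-6) top-left  bias=+0
  edge (4, 4)→(11, 14): d=(7,10) right/bottom  bias=-1
  edge (11, 14)→(1, 10): d=(-10,-4) top-left  bias=+0
    (1,3)@(3, 7): e=[3,31,38] → #
    (2,3)@(5, 7): e=[15,11,46] → #
    (3,3)@(7, 7): e=[27,-9,54] → ·
    (1,4)@(3, 9): e=[9,45,18] → #
    (3,4)@(7, 9): e=[33,5,34] → #
    (4,4)@(9, 9): e=[45,-15,42] → ·
    (1,5)@(3, 11): e=[15,59,-2] → ·
    (2,5)@(5, 11): e=[27,39,6] → #
    (4,5)@(9, 11): e=[51,-1,22] → ·
    (2,6)@(5, 13): e=[33,53,-14] → ·
    (3,6)@(7, 13): e=[45,33,-6] → ·
    (4,6)@(9, 13): e=[57,13,2] → #
  covered (8 px):
    · · · · · · · ·
    · · · · · · · ·
    · · · · · · · ·
    · # # · · · · ·
    · # # # · · · ·
    · · # # · · · ·
    · · · · # · · ·
    · · · · · · · ·

Z-buffer (winner per pixel, '.' = empty):
  0 . 1 1 . . . .
  . 1 1 1 . . . .
  . 0 1 1 . . . .
  . 3 3 1 1 . . .
  . 3 3 3 1 2 2 2
  . . 3 3 2 2 . .
  . . 2 2 3 . . .
  . 2 . . . . . .

Answer: 3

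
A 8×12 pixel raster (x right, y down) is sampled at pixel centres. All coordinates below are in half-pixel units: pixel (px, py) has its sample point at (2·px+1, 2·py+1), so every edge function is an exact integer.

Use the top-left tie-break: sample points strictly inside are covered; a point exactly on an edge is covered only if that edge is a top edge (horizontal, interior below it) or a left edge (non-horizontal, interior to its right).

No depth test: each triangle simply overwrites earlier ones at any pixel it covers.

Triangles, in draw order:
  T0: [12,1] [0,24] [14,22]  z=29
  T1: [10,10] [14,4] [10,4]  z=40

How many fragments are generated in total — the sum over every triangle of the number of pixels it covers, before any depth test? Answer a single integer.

T0:
  2·area = 298  (B↔C swapped to make it positive)
  edge (12, 1)→(14, 22): d=(2,21) right/bottom  bias=-1
  edge (14, 22)→(0, 24): d=(-14,2) right/bottom  bias=-1
  edge (0, 24)→(12, 1): d=(12,-23) top-left  bias=+0
    (5,1)@(11, 3): e=[25,272,1] → X
    (6,1)@(13, 3): e=[-17,268,47] → .
    (5,2)@(11, 5): e=[29,244,25] → X
    (6,2)@(13, 5): e=[-13,240,71] → .
    (4,3)@(9, 7): e=[75,220,3] → X
    (6,3)@(13, 7): e=[-9,212,95] → .
    (4,4)@(9, 9): e=[79,192,27] → X
    (6,4)@(13, 9): e=[-5,184,119] → .
    (3,5)@(7, 11): e=[125,168,5] → X
    (6,5)@(13, 11): e=[-1,156,143] → .
    (3,6)@(7, 13): e=[129,140,29] → X
    (6,6)@(13, 13): e=[3,128,167] → X
    (3,11)@(7, 23): e=[149,0,149] → .  [on edge]
  covered (38 px):
    . . . . . . . .
    . . . . . X . .
    . . . . . X . .
    . . . . X X . .
    . . . . X X . .
    . . . X X X . .
    . . . X X X X .
    . . X X X X X .
    . . X X X X X .
    . X X X X X X .
    . X X X X X X .
    X X X . . . . .
T1:
  2·area = 24  (B↔C swapped to make it positive)
  edge (10, 10)→(10, 4): d=(0,-6) top-left  bias=+0
  edge (10, 4)→(14, 4): d=(4,0) top-left  bias=+0
  edge (14, 4)→(10, 10): d=(-4,6) right/bottom  bias=-1
    (5,2)@(11, 5): e=[6,4,14] → X
    (6,2)@(13, 5): e=[18,4,2] → X
    (7,2)@(15, 5): e=[30,4,-10] → .
    (5,3)@(11, 7): e=[6,12,6] → X
    (6,3)@(13, 7): e=[18,12,-6] → .
    (5,4)@(11, 9): e=[6,20,-2] → .
  covered (3 px):
    . . . . . . . .
    . . . . . . . .
    . . . . . X X .
    . . . . . X . .
    . . . . . . . .
    . . . . . . . .
    . . . . . . . .
    . . . . . . . .
    . . . . . . . .
    . . . . . . . .
    . . . . . . . .
    . . . . . . . .

Answer: 41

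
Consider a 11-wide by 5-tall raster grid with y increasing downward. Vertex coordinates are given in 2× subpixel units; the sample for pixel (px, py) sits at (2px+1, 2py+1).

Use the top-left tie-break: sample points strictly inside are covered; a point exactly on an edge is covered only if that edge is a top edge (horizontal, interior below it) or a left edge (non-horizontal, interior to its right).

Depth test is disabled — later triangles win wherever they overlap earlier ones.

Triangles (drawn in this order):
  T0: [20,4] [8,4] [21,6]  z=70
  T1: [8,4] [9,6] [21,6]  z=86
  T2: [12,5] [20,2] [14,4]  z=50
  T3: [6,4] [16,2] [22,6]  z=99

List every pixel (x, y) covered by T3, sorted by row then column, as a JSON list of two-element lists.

T0:
  2·area = 24  (B↔C swapped to make it positive)
  edge (20, 4)→(21, 6): d=(1,2) right/bottom  bias=-1
  edge (21, 6)→(8, 4): d=(-13,-2) top-left  bias=+0
  edge (8, 4)→(20, 4): d=(12,0) top-left  bias=+0
    (7,2)@(15, 5): e=[11,1,12] → #
    (8,2)@(17, 5): e=[7,5,12] → #
    (9,2)@(19, 5): e=[3,9,12] → #
    (10,2)@(21, 5): e=[-1,13,12] → ·
    (7,3)@(15, 7): e=[13,-25,36] → ·
    (8,3)@(17, 7): e=[9,-21,36] → ·
    (9,3)@(19, 7): e=[5,-17,36] → ·
  covered (3 px):
    · · · · · · · · · · ·
    · · · · · · · · · · ·
    · · · · · · · # # # ·
    · · · · · · · · · · ·
    · · · · · · · · · · ·
T1:
  2·area = 24  (B↔C swapped to make it positive)
  edge (8, 4)→(21, 6): d=(13,2) right/bottom  bias=-1
  edge (21, 6)→(9, 6): d=(-12,0) right/bottom  bias=-1
  edge (9, 6)→(8, 4): d=(-1,-2) top-left  bias=+0
    (4,2)@(9, 5): e=[11,12,1] → #
    (5,2)@(11, 5): e=[7,12,5] → #
    (6,2)@(13, 5): e=[3,12,9] → #
    (7,2)@(15, 5): e=[-1,12,13] → ·
    (4,3)@(9, 7): e=[37,-12,-1] → ·
    (5,3)@(11, 7): e=[33,-12,3] → ·
    (6,3)@(13, 7): e=[29,-12,7] → ·
  covered (3 px):
    · · · · · · · · · · ·
    · · · · · · · · · · ·
    · · · · # # # · · · ·
    · · · · · · · · · · ·
    · · · · · · · · · · ·
T2:
  2·area = 2  (B↔C swapped to make it positive)
  edge (12, 5)→(14, 4): d=(2,-1) top-left  bias=+0
  edge (14, 4)→(20, 2): d=(6,-2) top-left  bias=+0
  edge (20, 2)→(12, 5): d=(-8,3) right/bottom  bias=-1
    (8,1)@(17, 3): e=[1,0,1] → #  [on edge]
    (9,1)@(19, 3): e=[3,4,-5] → ·
    (5,2)@(11, 5): e=[-1,0,3] → ·  [on edge]
    (8,2)@(17, 5): e=[5,12,-15] → ·
    (2,3)@(5, 7): e=[-3,0,5] → ·  [on edge]
  covered (1 px):
    · · · · · · · · · · ·
    · · · · · · · · # · ·
    · · · · · · · · · · ·
    · · · · · · · · · · ·
    · · · · · · · · · · ·
T3:
  2·area = 52
  edge (6, 4)→(16, 2): d=(10,-2) top-left  bias=+0
  edge (16, 2)→(22, 6): d=(6,4) right/bottom  bias=-1
  edge (22, 6)→(6, 4): d=(-16,-2) top-left  bias=+0
    (10,0)@(21, 1): e=[0,-26,78] → ·  [on edge]
    (5,1)@(11, 3): e=[0,26,26] → #  [on edge]
    (6,1)@(13, 3): e=[4,18,30] → #
    (7,1)@(15, 3): e=[8,10,34] → #
    (8,1)@(17, 3): e=[12,2,38] → #
    (9,1)@(19, 3): e=[16,-6,42] → ·
    (0,2)@(1, 5): e=[0,78,-26] → ·  [on edge]
    (5,2)@(11, 5): e=[20,38,-6] → ·
    (6,2)@(13, 5): e=[24,30,-2] → ·
    (7,2)@(15, 5): e=[28,22,2] → #
    (9,2)@(19, 5): e=[36,6,10] → #
    (10,2)@(21, 5): e=[40,-2,14] → ·
  covered (7 px):
    · · · · · · · · · · ·
    · · · · · # # # # · ·
    · · · · · · · # # # ·
    · · · · · · · · · · ·
    · · · · · · · · · · ·

Final: [[5,1],[6,1],[7,1],[8,1],[7,2],[8,2],[9,2]]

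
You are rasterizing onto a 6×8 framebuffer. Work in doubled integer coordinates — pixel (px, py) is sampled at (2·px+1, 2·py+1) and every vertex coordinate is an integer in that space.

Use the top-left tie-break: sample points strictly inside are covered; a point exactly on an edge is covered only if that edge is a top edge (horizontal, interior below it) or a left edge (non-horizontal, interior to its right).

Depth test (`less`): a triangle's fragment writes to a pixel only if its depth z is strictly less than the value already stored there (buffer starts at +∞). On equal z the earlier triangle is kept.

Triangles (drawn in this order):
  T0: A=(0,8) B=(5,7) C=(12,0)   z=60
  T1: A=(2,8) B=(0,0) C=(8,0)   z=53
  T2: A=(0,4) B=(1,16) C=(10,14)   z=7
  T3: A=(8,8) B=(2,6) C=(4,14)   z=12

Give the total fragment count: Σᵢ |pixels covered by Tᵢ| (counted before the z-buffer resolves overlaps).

T0:
  2·area = 28  (B↔C swapped to make it positive)
  edge (0, 8)→(12, 0): d=(12,-8) top-left  bias=+0
  edge (12, 0)→(5, 7): d=(-7,7) right/bottom  bias=-1
  edge (5, 7)→(0, 8): d=(-5,1) right/bottom  bias=-1
    (5,0)@(11, 1): e=[4,0,24] → ·  [on edge]
    (4,1)@(9, 3): e=[12,0,16] → ·  [on edge]
    (2,2)@(5, 5): e=[4,14,10] → █
    (3,2)@(7, 5): e=[20,0,8] → ·  [on edge]
    (1,3)@(3, 7): e=[12,14,2] → █
    (2,3)@(5, 7): e=[28,0,0] → ·  [on edge]
    (1,4)@(3, 9): e=[36,0,-8] → ·  [on edge]
    (0,5)@(1, 11): e=[44,0,-16] → ·  [on edge]
  covered (2 px):
    · · · · · ·
    · · · · · ·
    · · █ · · ·
    · █ · · · ·
    · · · · · ·
    · · · · · ·
    · · · · · ·
    · · · · · ·
T1:
  2·area = 64
  edge (2, 8)→(0, 0): d=(-2,-8) top-left  bias=+0
  edge (0, 0)→(8, 0): d=(8,0) top-left  bias=+0
  edge (8, 0)→(2, 8): d=(-6,8) right/bottom  bias=-1
    (0,0)@(1, 1): e=[6,8,50] → █
    (1,0)@(3, 1): e=[22,8,34] → █
    (2,0)@(5, 1): e=[38,8,18] → █
    (3,0)@(7, 1): e=[54,8,2] → █
    (4,0)@(9, 1): e=[70,8,-14] → ·
    (0,1)@(1, 3): e=[2,24,38] → █
    (3,1)@(7, 3): e=[50,24,-10] → ·
    (0,2)@(1, 5): e=[-2,40,26] → ·
    (1,2)@(3, 5): e=[14,40,10] → █
    (2,2)@(5, 5): e=[30,40,-6] → ·
    (1,3)@(3, 7): e=[10,56,-2] → ·
  covered (8 px):
    █ █ █ █ · ·
    █ █ █ · · ·
    · █ · · · ·
    · · · · · ·
    · · · · · ·
    · · · · · ·
    · · · · · ·
    · · · · · ·
T2:
  2·area = 110  (B↔C swapped to make it positive)
  edge (0, 4)→(10, 14): d=(10,10) right/bottom  bias=-1
  edge (10, 14)→(1, 16): d=(-9,2) right/bottom  bias=-1
  edge (1, 16)→(0, 4): d=(-1,-12) top-left  bias=+0
    (0,2)@(1, 5): e=[0,99,11] → ·  [on edge]
    (0,3)@(1, 7): e=[20,81,9] → █
    (1,3)@(3, 7): e=[0,77,33] → ·  [on edge]
    (0,4)@(1, 9): e=[40,63,7] → █
    (1,4)@(3, 9): e=[20,59,31] → █
    (2,4)@(5, 9): e=[0,55,55] → ·  [on edge]
    (0,5)@(1, 11): e=[60,45,5] → █
    (2,5)@(5, 11): e=[20,37,53] → █
    (3,5)@(7, 11): e=[0,33,77] → ·  [on edge]
    (0,6)@(1, 13): e=[80,27,3] → █
    (3,6)@(7, 13): e=[20,15,75] → █
    (4,6)@(9, 13): e=[0,11,99] → ·  [on edge]
    (5,7)@(11, 15): e=[0,-11,121] → ·  [on edge]
  covered (13 px):
    · · · · · ·
    · · · · · ·
    · · · · · ·
    █ · · · · ·
    █ █ · · · ·
    █ █ █ · · ·
    █ █ █ █ · ·
    █ █ █ · · ·
T3:
  2·area = 44  (B↔C swapped to make it positive)
  edge (8, 8)→(4, 14): d=(-4,6) right/bottom  bias=-1
  edge (4, 14)→(2, 6): d=(-2,-8) top-left  bias=+0
  edge (2, 6)→(8, 8): d=(6,2) right/bottom  bias=-1
    (1,3)@(3, 7): e=[34,6,4] → █
    (2,3)@(5, 7): e=[22,22,0] → ·  [on edge]
    (1,4)@(3, 9): e=[26,2,16] → █
    (2,4)@(5, 9): e=[14,18,12] → █
    (3,4)@(7, 9): e=[2,34,8] → █
    (4,4)@(9, 9): e=[-10,50,4] → ·
    (5,4)@(11, 9): e=[-22,66,0] → ·  [on edge]
    (1,5)@(3, 11): e=[18,-2,28] → ·
    (2,5)@(5, 11): e=[6,14,24] → █
    (3,5)@(7, 11): e=[-6,30,20] → ·
    (2,6)@(5, 13): e=[-2,10,36] → ·
  covered (5 px):
    · · · · · ·
    · · · · · ·
    · · · · · ·
    · █ · · · ·
    · █ █ █ · ·
    · · █ · · ·
    · · · · · ·
    · · · · · ·

Result: 28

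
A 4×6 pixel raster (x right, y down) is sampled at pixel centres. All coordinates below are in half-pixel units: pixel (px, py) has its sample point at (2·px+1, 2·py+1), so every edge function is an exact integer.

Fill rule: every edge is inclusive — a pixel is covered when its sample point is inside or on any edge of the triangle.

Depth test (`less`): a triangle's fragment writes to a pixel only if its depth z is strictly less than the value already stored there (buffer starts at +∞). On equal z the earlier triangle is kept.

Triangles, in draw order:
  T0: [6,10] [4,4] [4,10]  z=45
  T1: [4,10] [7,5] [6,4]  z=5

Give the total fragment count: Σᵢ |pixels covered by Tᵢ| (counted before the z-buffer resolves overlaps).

T0:
  2·area = 12  (B↔C swapped to make it positive)
  edge (6, 10)→(4, 10): d=(-2,0) inclusive
  edge (4, 10)→(4, 4): d=(0,-6) inclusive
  edge (4, 4)→(6, 10): d=(2,6) inclusive
    (1,0)@(3, 1): e=[18,-6,0] → ·  [on edge]
    (2,3)@(5, 7): e=[6,6,0] → #  [on edge]
    (3,3)@(7, 7): e=[6,18,-12] → ·
    (2,4)@(5, 9): e=[2,6,4] → #
    (3,4)@(7, 9): e=[2,18,-8] → ·
    (2,5)@(5, 11): e=[-2,6,8] → ·
  covered (2 px):
    · · · ·
    · · · ·
    · · · ·
    · · # ·
    · · # ·
    · · · ·
T1:
  2·area = 8  (B↔C swapped to make it positive)
  edge (4, 10)→(6, 4): d=(2,-6) inclusive
  edge (6, 4)→(7, 5): d=(1,1) inclusive
  edge (7, 5)→(4, 10): d=(-3,5) inclusive
    (1,0)@(3, 1): e=[-24,0,32] → ·  [on edge]
    (3,0)@(7, 1): e=[0,-4,12] → ·  [on edge]
    (2,1)@(5, 3): e=[-8,0,16] → ·  [on edge]
    (3,2)@(7, 5): e=[8,0,0] → #  [on edge]
    (2,3)@(5, 7): e=[0,4,4] → #  [on edge]
    (3,3)@(7, 7): e=[12,2,-6] → ·
    (2,4)@(5, 9): e=[4,6,-2] → ·
  covered (2 px):
    · · · ·
    · · · ·
    · · · #
    · · # ·
    · · · ·
    · · · ·

Final: 4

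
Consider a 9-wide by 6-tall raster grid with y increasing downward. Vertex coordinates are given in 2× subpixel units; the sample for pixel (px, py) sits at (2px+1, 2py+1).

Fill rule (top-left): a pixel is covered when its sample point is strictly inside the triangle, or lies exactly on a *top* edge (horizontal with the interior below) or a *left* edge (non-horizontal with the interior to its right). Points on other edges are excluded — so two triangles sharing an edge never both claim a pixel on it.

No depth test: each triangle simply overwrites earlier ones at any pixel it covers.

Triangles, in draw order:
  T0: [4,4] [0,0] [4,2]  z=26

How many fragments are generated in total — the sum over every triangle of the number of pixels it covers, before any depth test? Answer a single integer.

T0:
  2·area = 8
  edge (4, 4)→(0, 0): d=(-4,-4) top-left  bias=+0
  edge (0, 0)→(4, 2): d=(4,2) right/bottom  bias=-1
  edge (4, 2)→(4, 4): d=(0,2) right/bottom  bias=-1
    (0,0)@(1, 1): e=[0,2,6] → X  [on edge]
    (1,0)@(3, 1): e=[8,-2,2] → .
    (0,1)@(1, 3): e=[-8,10,6] → .
    (1,1)@(3, 3): e=[0,6,2] → X  [on edge]
    (2,1)@(5, 3): e=[8,2,-2] → .
    (1,2)@(3, 5): e=[-8,14,2] → .
    (2,2)@(5, 5): e=[0,10,-2] → .  [on edge]
    (3,3)@(7, 7): e=[0,14,-6] → .  [on edge]
    (4,4)@(9, 9): e=[0,18,-10] → .  [on edge]
    (5,5)@(11, 11): e=[0,22,-14] → .  [on edge]
  covered (2 px):
    X . . . . . . . .
    . X . . . . . . .
    . . . . . . . . .
    . . . . . . . . .
    . . . . . . . . .
    . . . . . . . . .

Result: 2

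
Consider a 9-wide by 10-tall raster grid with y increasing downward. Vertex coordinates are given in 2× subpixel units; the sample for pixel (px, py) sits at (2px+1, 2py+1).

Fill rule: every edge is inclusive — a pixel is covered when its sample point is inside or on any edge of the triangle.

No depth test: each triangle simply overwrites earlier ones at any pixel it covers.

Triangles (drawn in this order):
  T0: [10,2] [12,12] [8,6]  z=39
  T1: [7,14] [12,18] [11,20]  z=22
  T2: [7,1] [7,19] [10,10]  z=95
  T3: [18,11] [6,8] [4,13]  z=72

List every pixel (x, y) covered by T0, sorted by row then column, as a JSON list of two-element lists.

T0:
  2·area = 28
  edge (10, 2)→(12, 12): d=(2,10) inclusive
  edge (12, 12)→(8, 6): d=(-4,-6) inclusive
  edge (8, 6)→(10, 2): d=(2,-4) inclusive
    (4,2)@(9, 5): e=[16,10,2] → █
    (5,2)@(11, 5): e=[-4,22,10] → ·
    (4,3)@(9, 7): e=[20,2,6] → █
    (5,3)@(11, 7): e=[0,14,14] → █  [on edge]
    (6,3)@(13, 7): e=[-20,26,22] → ·
    (4,4)@(9, 9): e=[24,-6,10] → ·
    (5,4)@(11, 9): e=[4,6,18] → █
    (6,4)@(13, 9): e=[-16,18,26] → ·
    (5,5)@(11, 11): e=[8,-2,22] → ·
    (6,8)@(13, 17): e=[0,-14,42] → ·  [on edge]
  covered (4 px):
    · · · · · · · · ·
    · · · · · · · · ·
    · · · · █ · · · ·
    · · · · █ █ · · ·
    · · · · · █ · · ·
    · · · · · · · · ·
    · · · · · · · · ·
    · · · · · · · · ·
    · · · · · · · · ·
    · · · · · · · · ·
T1:
  2·area = 14
  edge (7, 14)→(12, 18): d=(5,4) inclusive
  edge (12, 18)→(11, 20): d=(-1,2) inclusive
  edge (11, 20)→(7, 14): d=(-4,-6) inclusive
    (0,2)@(1, 5): e=[-21,35,0] → ·  [on edge]
    (2,5)@(5, 11): e=[-7,21,0] → ·  [on edge]
    (4,8)@(9, 17): e=[7,7,0] → █  [on edge]
    (5,8)@(11, 17): e=[-1,3,12] → ·
    (4,9)@(9, 19): e=[17,5,-8] → ·
    (5,9)@(11, 19): e=[9,1,4] → █
    (6,9)@(13, 19): e=[1,-3,16] → ·
  covered (2 px):
    · · · · · · · · ·
    · · · · · · · · ·
    · · · · · · · · ·
    · · · · · · · · ·
    · · · · · · · · ·
    · · · · · · · · ·
    · · · · · · · · ·
    · · · · · · · · ·
    · · · · █ · · · ·
    · · · · · █ · · ·
T2:
  2·area = 54  (B↔C swapped to make it positive)
  edge (7, 1)→(10, 10): d=(3,9) inclusive
  edge (10, 10)→(7, 19): d=(-3,9) inclusive
  edge (7, 19)→(7, 1): d=(0,-18) inclusive
    (3,0)@(7, 1): e=[0,54,0] → █  [on edge]
    (4,0)@(9, 1): e=[-18,36,36] → ·
    (6,0)@(13, 1): e=[-54,0,108] → ·  [on edge]
    (3,1)@(7, 3): e=[6,48,0] → █  [on edge]
    (4,1)@(9, 3): e=[-12,30,36] → ·
    (3,2)@(7, 5): e=[12,42,0] → █  [on edge]
    (4,2)@(9, 5): e=[-6,24,36] → ·
    (3,3)@(7, 7): e=[18,36,0] → █  [on edge]
    (4,3)@(9, 7): e=[0,18,36] → █  [on edge]
    (5,3)@(11, 7): e=[-18,0,72] → ·  [on edge]
    (3,4)@(7, 9): e=[24,30,0] → █  [on edge]
    (5,4)@(11, 9): e=[-12,-6,72] → ·
    (3,5)@(7, 11): e=[30,24,0] → █  [on edge]
    (3,6)@(7, 13): e=[36,18,0] → █  [on edge]
    (4,6)@(9, 13): e=[18,0,36] → █  [on edge]
    (5,6)@(11, 13): e=[0,-18,72] → ·  [on edge]
    (3,7)@(7, 15): e=[42,12,0] → █  [on edge]
    (3,8)@(7, 17): e=[48,6,0] → █  [on edge]
    (3,9)@(7, 19): e=[54,0,0] → █  [on edge]
    (6,9)@(13, 19): e=[0,-54,108] → ·  [on edge]
  covered (14 px):
    · · · █ · · · · ·
    · · · █ · · · · ·
    · · · █ · · · · ·
    · · · █ █ · · · ·
    · · · █ █ · · · ·
    · · · █ █ · · · ·
    · · · █ █ · · · ·
    · · · █ · · · · ·
    · · · █ · · · · ·
    · · · █ · · · · ·
T3:
  2·area = 66  (B↔C swapped to make it positive)
  edge (18, 11)→(4, 13): d=(-14,2) inclusive
  edge (4, 13)→(6, 8): d=(2,-5) inclusive
  edge (6, 8)→(18, 11): d=(12,3) inclusive
    (3,4)@(7, 9): e=[50,7,9] → █
    (4,4)@(9, 9): e=[46,17,3] → █
    (5,4)@(11, 9): e=[42,27,-3] → ·
    (2,5)@(5, 11): e=[26,1,39] → █
    (5,5)@(11, 11): e=[14,31,21] → █
    (6,5)@(13, 11): e=[10,41,15] → █
    (7,5)@(15, 11): e=[6,51,9] → █
    (8,5)@(17, 11): e=[2,61,3] → █
    (2,6)@(5, 13): e=[-2,5,63] → ·
    (3,6)@(7, 13): e=[-6,15,57] → ·
    (4,6)@(9, 13): e=[-10,25,51] → ·
    (5,6)@(11, 13): e=[-14,35,45] → ·
  covered (9 px):
    · · · · · · · · ·
    · · · · · · · · ·
    · · · · · · · · ·
    · · · · · · · · ·
    · · · █ █ · · · ·
    · · █ █ █ █ █ █ █
    · · · · · · · · ·
    · · · · · · · · ·
    · · · · · · · · ·
    · · · · · · · · ·

Final: [[4,2],[4,3],[5,3],[5,4]]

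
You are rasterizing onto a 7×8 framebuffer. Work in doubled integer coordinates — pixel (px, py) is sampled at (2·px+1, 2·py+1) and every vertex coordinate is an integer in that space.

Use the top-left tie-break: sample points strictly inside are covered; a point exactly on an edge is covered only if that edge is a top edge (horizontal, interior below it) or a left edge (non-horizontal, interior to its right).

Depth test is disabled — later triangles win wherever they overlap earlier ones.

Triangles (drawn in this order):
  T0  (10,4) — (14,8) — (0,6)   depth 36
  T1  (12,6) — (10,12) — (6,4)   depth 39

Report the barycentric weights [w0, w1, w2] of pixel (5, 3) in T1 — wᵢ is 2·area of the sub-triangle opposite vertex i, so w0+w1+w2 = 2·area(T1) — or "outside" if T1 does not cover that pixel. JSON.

T0:
  2·area = 48
  edge (10, 4)→(14, 8): d=(4,4) right/bottom  bias=-1
  edge (14, 8)→(0, 6): d=(-14,-2) top-left  bias=+0
  edge (0, 6)→(10, 4): d=(10,-2) top-left  bias=+0
    (3,0)@(7, 1): e=[0,84,-36] → ·  [on edge]
    (4,1)@(9, 3): e=[0,60,-12] → ·  [on edge]
    (2,2)@(5, 5): e=[24,24,0] → █  [on edge]
    (3,2)@(7, 5): e=[16,28,4] → █
    (4,2)@(9, 5): e=[8,32,8] → █
    (5,2)@(11, 5): e=[0,36,12] → ·  [on edge]
    (2,3)@(5, 7): e=[32,-4,20] → ·
    (3,3)@(7, 7): e=[24,0,24] → █  [on edge]
    (5,3)@(11, 7): e=[8,8,32] → █
    (6,3)@(13, 7): e=[0,12,36] → ·  [on edge]
    (3,4)@(7, 9): e=[32,-28,44] → ·
    (4,4)@(9, 9): e=[24,-24,48] → ·
  covered (6 px):
    · · · · · · ·
    · · · · · · ·
    · · █ █ █ · ·
    · · · █ █ █ ·
    · · · · · · ·
    · · · · · · ·
    · · · · · · ·
    · · · · · · ·
T1:
  2·area = 40
  edge (12, 6)→(10, 12): d=(-2,6) right/bottom  bias=-1
  edge (10, 12)→(6, 4): d=(-4,-8) top-left  bias=+0
  edge (6, 4)→(12, 6): d=(6,2) right/bottom  bias=-1
    (1,1)@(3, 3): e=[60,-20,0] → ·  [on edge]
    (6,1)@(13, 3): e=[0,60,-20] → ·  [on edge]
    (3,2)@(7, 5): e=[32,4,4] → █
    (4,2)@(9, 5): e=[20,20,0] → ·  [on edge]
    (3,3)@(7, 7): e=[28,-4,16] → ·
    (4,3)@(9, 7): e=[16,12,12] → █
    (5,3)@(11, 7): e=[4,28,8] → █
    (6,3)@(13, 7): e=[-8,44,4] → ·
    (4,4)@(9, 9): e=[12,4,24] → █
    (5,4)@(11, 9): e=[0,20,20] → ·  [on edge]
    (4,5)@(9, 11): e=[8,-4,36] → ·
    (4,7)@(9, 15): e=[0,-20,60] → ·  [on edge]
  covered (4 px):
    · · · · · · ·
    · · · · · · ·
    · · · █ · · ·
    · · · · █ █ ·
    · · · · █ · ·
    · · · · · · ·
    · · · · · · ·
    · · · · · · ·

Answer: [28,8,4]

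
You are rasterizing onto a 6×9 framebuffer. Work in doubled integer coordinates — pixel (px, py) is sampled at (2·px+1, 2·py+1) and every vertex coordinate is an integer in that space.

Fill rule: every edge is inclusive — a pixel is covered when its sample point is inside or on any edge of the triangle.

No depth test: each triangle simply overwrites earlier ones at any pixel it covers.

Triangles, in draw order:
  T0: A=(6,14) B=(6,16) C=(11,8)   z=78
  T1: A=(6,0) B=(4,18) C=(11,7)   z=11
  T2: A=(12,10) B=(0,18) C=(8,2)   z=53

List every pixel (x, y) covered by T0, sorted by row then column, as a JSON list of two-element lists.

T0:
  2·area = 10  (B↔C swapped to make it positive)
  edge (6, 14)→(11, 8): d=(5,-6) inclusive
  edge (11, 8)→(6, 16): d=(-5,8) inclusive
  edge (6, 16)→(6, 14): d=(0,-2) inclusive
    (4,5)@(9, 11): e=[3,1,6] → █
    (5,5)@(11, 11): e=[15,-15,10] → ·
    (3,6)@(7, 13): e=[1,7,2] → █
    (4,6)@(9, 13): e=[13,-9,6] → ·
    (3,7)@(7, 15): e=[11,-3,2] → ·
  covered (2 px):
    · · · · · ·
    · · · · · ·
    · · · · · ·
    · · · · · ·
    · · · · · ·
    · · · · █ ·
    · · · █ · ·
    · · · · · ·
    · · · · · ·
T1:
  2·area = 104  (B↔C swapped to make it positive)
  edge (6, 0)→(11, 7): d=(5,7) inclusive
  edge (11, 7)→(4, 18): d=(-7,11) inclusive
  edge (4, 18)→(6, 0): d=(2,-18) inclusive
    (3,1)@(7, 3): e=[8,72,24] → █
    (4,1)@(9, 3): e=[-6,50,60] → ·
    (3,2)@(7, 5): e=[18,58,28] → █
    (4,2)@(9, 5): e=[4,36,64] → █
    (5,2)@(11, 5): e=[-10,14,100] → ·
    (3,3)@(7, 7): e=[28,44,32] → █
    (5,3)@(11, 7): e=[0,0,104] → █  [on edge]
    (2,4)@(5, 9): e=[52,52,0] → █  [on edge]
    (5,4)@(11, 9): e=[10,-14,108] → ·
    (2,5)@(5, 11): e=[62,38,4] → █
    (4,5)@(9, 11): e=[34,-6,76] → ·
    (2,6)@(5, 13): e=[72,24,8] → █
  covered (14 px):
    · · · · · ·
    · · · █ · ·
    · · · █ █ ·
    · · · █ █ █
    · · █ █ █ ·
    · · █ █ · ·
    · · █ █ · ·
    · · █ · · ·
    · · · · · ·
T2:
  2·area = 128
  edge (12, 10)→(0, 18): d=(-12,8) inclusive
  edge (0, 18)→(8, 2): d=(8,-16) inclusive
  edge (8, 2)→(12, 10): d=(4,8) inclusive
    (3,2)@(7, 5): e=[100,8,20] → █
    (4,2)@(9, 5): e=[84,40,4] → █
    (5,2)@(11, 5): e=[68,72,-12] → ·
    (3,3)@(7, 7): e=[76,24,28] → █
    (5,3)@(11, 7): e=[44,88,-4] → ·
    (2,4)@(5, 9): e=[68,8,52] → █
    (5,4)@(11, 9): e=[20,104,4] → █
    (2,5)@(5, 11): e=[44,24,60] → █
    (5,5)@(11, 11): e=[-4,120,12] → ·
    (1,6)@(3, 13): e=[36,8,84] → █
    (4,6)@(9, 13): e=[-12,104,36] → ·
    (1,7)@(3, 15): e=[12,24,92] → █
  covered (16 px):
    · · · · · ·
    · · · · · ·
    · · · █ █ ·
    · · · █ █ ·
    · · █ █ █ █
    · · █ █ █ ·
    · █ █ █ · ·
    · █ · · · ·
    █ · · · · ·

Final: [[4,5],[3,6]]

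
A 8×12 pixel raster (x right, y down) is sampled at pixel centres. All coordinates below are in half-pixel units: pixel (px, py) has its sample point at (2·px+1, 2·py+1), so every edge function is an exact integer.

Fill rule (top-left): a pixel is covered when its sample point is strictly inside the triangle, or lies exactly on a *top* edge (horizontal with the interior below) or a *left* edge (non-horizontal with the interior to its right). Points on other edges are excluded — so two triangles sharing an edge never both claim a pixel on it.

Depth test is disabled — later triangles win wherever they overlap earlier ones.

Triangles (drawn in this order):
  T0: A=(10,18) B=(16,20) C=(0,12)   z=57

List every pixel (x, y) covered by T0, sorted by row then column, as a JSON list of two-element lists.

T0:
  2·area = 16  (B↔C swapped to make it positive)
  edge (10, 18)→(0, 12): d=(-10,-6) top-left  bias=+0
  edge (0, 12)→(16, 20): d=(16,8) right/bottom  bias=-1
  edge (16, 20)→(10, 18): d=(-6,-2) top-left  bias=+0
    (0,7)@(1, 15): e=[-24,40,0] → .  [on edge]
    (2,7)@(5, 15): e=[0,8,8] → X  [on edge]
    (3,7)@(7, 15): e=[12,-8,12] → .
    (2,8)@(5, 17): e=[-20,40,-4] → .
    (3,8)@(7, 17): e=[-8,24,0] → .  [on edge]
    (4,8)@(9, 17): e=[4,8,4] → X
    (5,8)@(11, 17): e=[16,-8,8] → .
    (4,9)@(9, 19): e=[-16,40,-8] → .
    (6,9)@(13, 19): e=[8,8,0] → X  [on edge]
    (7,9)@(15, 19): e=[20,-8,4] → .
    (6,10)@(13, 21): e=[-12,40,-12] → .
    (7,10)@(15, 21): e=[0,24,-8] → .  [on edge]
  covered (3 px):
    . . . . . . . .
    . . . . . . . .
    . . . . . . . .
    . . . . . . . .
    . . . . . . . .
    . . . . . . . .
    . . . . . . . .
    . . X . . . . .
    . . . . X . . .
    . . . . . . X .
    . . . . . . . .
    . . . . . . . .

Result: [[2,7],[4,8],[6,9]]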